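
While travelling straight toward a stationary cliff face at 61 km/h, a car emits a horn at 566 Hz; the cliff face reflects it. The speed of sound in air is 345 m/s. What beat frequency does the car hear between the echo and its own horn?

58.5 Hz

61 km/h = 16.94 m/s.
The cliff face receives the sound from a moving source: f₁ = f₀ · v/(v − v_e) = 566 × 345/328.06 ≈ 595.2 Hz.
On the return leg the car is a moving observer: f₂ = f₁ · (v + v_e)/v = 595.2 × 361.94/345 ≈ 624.5 Hz.
Equivalently f₂ = f₀ · (v + v_e)/(v − v_e).
Beat against the emitted tone: |f₂ − f₀| = 2v_e·f₀/(v − v_e) = 2 × 16.94 × 566/328.06 ≈ 58.5 Hz.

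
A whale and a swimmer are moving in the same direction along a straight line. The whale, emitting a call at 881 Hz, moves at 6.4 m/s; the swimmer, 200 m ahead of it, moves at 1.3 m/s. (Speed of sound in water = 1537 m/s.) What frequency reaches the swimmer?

884 Hz

The swimmer is ahead, so the whale is moving toward it while the swimmer is moving away from the whale.
With source approaching and observer receding, f' = f · (v − v_o)/(v − v_s).
f' = 881 × (1537 − 1.3)/(1537 − 6.4) = 881 × 1535.7/1530.6 ≈ 884 Hz.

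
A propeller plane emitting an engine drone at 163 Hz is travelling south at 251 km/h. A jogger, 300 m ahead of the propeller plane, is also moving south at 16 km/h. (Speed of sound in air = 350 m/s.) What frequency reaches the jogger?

251 km/h = 69.72 m/s; 16 km/h = 4.444 m/s.
The jogger is ahead, so the propeller plane is moving toward it while the jogger is moving away from the propeller plane.
With source approaching and observer receding, f' = f · (v − v_o)/(v − v_s).
f' = 163 × (350 − 4.444)/(350 − 69.72) = 163 × 345.56/280.28 ≈ 201 Hz.

201 Hz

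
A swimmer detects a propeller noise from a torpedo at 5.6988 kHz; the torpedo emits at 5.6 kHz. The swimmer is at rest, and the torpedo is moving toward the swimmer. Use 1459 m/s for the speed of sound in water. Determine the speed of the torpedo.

f' = f · v/(v − v_s) ⇒ v_s = v · |1 − f/f'|.
v_s = 1459 × |1 − 5.6/5.6988| = 1459 × 0.01734 ≈ 25 m/s.

25 m/s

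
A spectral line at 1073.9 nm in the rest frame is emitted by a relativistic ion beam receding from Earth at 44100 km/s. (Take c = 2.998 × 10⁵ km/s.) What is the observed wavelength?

1245.4 nm

β = v/c = 44100/299800 = 0.1471.
Relativistic Doppler for wavelength: λ' = λ₀ · √((1 + β)/(1 − β)).
λ' = 1073.9 × √(1.1471/0.8529) = 1073.9 × 1.15971 ≈ 1245.4 nm.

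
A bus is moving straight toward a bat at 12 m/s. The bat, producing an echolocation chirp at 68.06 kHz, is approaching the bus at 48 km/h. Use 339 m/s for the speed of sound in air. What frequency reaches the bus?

73.4 kHz

48 km/h = 13.33 m/s.
Both move, so f' = f · (v + v_o)/(v − v_s).
f' = 68.06 × (339 + 12)/(339 − 13.33) = 68.06 × 351/325.67 ≈ 73.4 kHz.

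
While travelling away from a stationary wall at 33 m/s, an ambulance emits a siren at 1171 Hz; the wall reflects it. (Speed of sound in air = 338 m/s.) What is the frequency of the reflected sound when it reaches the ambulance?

963 Hz

The wall receives the sound from a moving source: f₁ = f₀ · v/(v + v_e) = 1171 × 338/371 ≈ 1067 Hz.
On the return leg the ambulance is a moving observer: f₂ = f₁ · (v − v_e)/v = 1067 × 305/338 ≈ 963 Hz.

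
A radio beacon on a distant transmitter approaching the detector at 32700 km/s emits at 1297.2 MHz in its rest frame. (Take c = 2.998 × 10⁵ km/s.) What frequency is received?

β = v/c = 32700/299800 = 0.1091.
Relativistic Doppler for frequency: f' = f₀ · √((1 + β)/(1 − β)).
f' = 1297.2 × √(1.1091/0.8909) = 1297.2 × 1.11573 ≈ 1447.3 MHz.

1447.3 MHz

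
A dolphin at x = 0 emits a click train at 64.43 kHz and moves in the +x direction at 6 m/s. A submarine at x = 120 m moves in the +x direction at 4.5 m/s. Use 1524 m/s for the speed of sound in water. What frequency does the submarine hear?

64.5 kHz

The observer lies on the +x side, so the source is heading toward the observer and the observer is heading away from the source.
Both move, so f' = f · (v − v_o)/(v − v_s).
f' = 64.43 × (1524 − 4.5)/(1524 − 6) = 64.43 × 1519.5/1518 ≈ 64.5 kHz.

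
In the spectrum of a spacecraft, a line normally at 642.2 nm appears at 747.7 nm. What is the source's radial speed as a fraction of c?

λ'/λ₀ = 1.1643 > 1 (redshift), so the source is receding.
λ'/λ₀ = √((1 + β)/(1 − β)) for a receding source ⇒ β = (r² − 1)/(r² + 1) with r = λ'/λ₀.
β = (1.3555 − 1)/(1.3555 + 1) ≈ 0.151.

0.151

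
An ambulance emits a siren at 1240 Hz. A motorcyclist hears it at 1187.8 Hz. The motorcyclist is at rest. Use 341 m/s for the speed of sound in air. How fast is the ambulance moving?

f' < f, so the ambulance is receding.
f' = f · v/(v + v_s) ⇒ v_s = v · |1 − f/f'|.
v_s = 341 × |1 − 1240/1187.8| = 341 × 0.04395 ≈ 15.0 m/s.

15.0 m/s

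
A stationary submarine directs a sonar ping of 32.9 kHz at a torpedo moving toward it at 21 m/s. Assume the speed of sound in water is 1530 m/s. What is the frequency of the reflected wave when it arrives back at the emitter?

33.8 kHz

At the torpedo (a moving observer), f₁ = f₀ · (v + u)/v = 32.9 × 1551/1530 ≈ 33.4 kHz.
On reflection it acts as a source moving toward the stationary detector: f₂ = f₁ · v/(v − u) = 33.4 × 1530/1509 ≈ 33.8 kHz.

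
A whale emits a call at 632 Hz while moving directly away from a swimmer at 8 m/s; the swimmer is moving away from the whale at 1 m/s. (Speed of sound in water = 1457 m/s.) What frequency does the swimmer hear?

With source receding and observer receding, f' = f · (v − v_o)/(v + v_s).
f' = 632 × (1457 − 1)/(1457 + 8) = 632 × 1456/1465 ≈ 628 Hz.

628 Hz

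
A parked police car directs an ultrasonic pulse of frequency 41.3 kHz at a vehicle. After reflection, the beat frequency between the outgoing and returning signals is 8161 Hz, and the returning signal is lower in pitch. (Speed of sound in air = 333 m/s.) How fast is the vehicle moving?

Double Doppler shift off a moving reflector: f₂ = f₀ · (v + u)/(v − u) (u > 0 toward emitter).
Returning signal is lower, so f₂ = f₀ − Δf = 41300 − 8161 = 33139 Hz.
Rearranging, u = v · (f₂ − f₀)/(f₂ + f₀) = 333 × -8161/74439 ≈ -37 m/s.
So the vehicle is moving at 37 m/s away from the emitter.

37 m/s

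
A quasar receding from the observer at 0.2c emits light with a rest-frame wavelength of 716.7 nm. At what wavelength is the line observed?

Relativistic Doppler for wavelength: λ' = λ₀ · √((1 + β)/(1 − β)).
λ' = 716.7 × √(1.2000/0.8000) = 716.7 × 1.22474 ≈ 877.8 nm.

877.8 nm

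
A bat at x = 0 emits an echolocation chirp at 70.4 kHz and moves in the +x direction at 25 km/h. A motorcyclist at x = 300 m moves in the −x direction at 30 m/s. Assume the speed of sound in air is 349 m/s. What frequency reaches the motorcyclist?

78.0 kHz

25 km/h = 6.944 m/s.
The observer lies on the +x side, so the source is heading toward the observer and the observer is heading toward the source.
Both move, so f' = f · (v + v_o)/(v − v_s).
f' = 70.4 × (349 + 30)/(349 − 6.944) = 70.4 × 379/342.06 ≈ 78.0 kHz.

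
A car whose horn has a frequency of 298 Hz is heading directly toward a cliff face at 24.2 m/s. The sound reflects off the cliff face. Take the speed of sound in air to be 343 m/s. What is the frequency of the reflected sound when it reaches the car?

The cliff face receives the sound from a moving source: f₁ = f₀ · v/(v − v_e) = 298 × 343/318.8 ≈ 321 Hz.
On the return leg the car is a moving observer: f₂ = f₁ · (v + v_e)/v = 321 × 367.2/343 ≈ 343 Hz.

343 Hz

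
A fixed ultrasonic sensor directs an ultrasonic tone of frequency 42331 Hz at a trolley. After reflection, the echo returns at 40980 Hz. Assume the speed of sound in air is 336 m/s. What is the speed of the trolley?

5.4 m/s

Double Doppler shift off a moving reflector: f₂ = f₀ · (v + u)/(v − u) (u > 0 toward emitter).
Rearranging, u = v · (f₂ − f₀)/(f₂ + f₀) = 336 × -1351/83311 ≈ -5.4 m/s.
So the trolley is moving at 5.4 m/s away from the emitter.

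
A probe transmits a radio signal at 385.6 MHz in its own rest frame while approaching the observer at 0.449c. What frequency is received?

Relativistic Doppler for frequency: f' = f₀ · √((1 + β)/(1 − β)).
f' = 385.6 × √(1.4490/0.5510) = 385.6 × 1.62165 ≈ 625.3 MHz.

625.3 MHz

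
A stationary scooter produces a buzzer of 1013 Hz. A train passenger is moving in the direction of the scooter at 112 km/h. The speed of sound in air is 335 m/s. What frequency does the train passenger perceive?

112 km/h = 31.11 m/s.
Only the observer moves, toward the source, so f' = f · (v + v_o)/v.
f' = 1013 × (335 + 31.11)/335 = 1013 × 366.11/335 ≈ 1107 Hz.

1107 Hz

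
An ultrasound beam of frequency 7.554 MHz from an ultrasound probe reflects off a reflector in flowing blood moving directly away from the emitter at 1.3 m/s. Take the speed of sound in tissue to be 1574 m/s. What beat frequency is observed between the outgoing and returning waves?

The reflector in flowing blood first receives the wave as a moving observer: f₁ = f₀ · (v − u)/v = 7.554 × (1574 − 1.3)/1574 ≈ 7.54776 MHz.
The reflection then acts as a moving source: f₂ = f₁ · v/(v + u) ≈ 7.54153 MHz.
Beat frequency (with f₀ = 7554000 Hz): |f₂ − f₀| = 2u·f₀/(v + u) = 2 × 1.3 × 7554000/1575.3 ≈ 12468 Hz.

12468 Hz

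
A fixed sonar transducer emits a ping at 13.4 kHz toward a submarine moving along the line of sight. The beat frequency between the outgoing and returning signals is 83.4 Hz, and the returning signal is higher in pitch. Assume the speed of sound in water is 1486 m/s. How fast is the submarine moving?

4.6 m/s

Double Doppler shift off a moving reflector: f₂ = f₀ · (v + u)/(v − u) (u > 0 toward emitter).
Returning signal is higher, so f₂ = f₀ + Δf = 13400 + 83.4 = 13483.4 Hz.
Rearranging, u = v · (f₂ − f₀)/(f₂ + f₀) = 1486 × 83.4/26883.4 ≈ 4.6 m/s.
So the submarine is moving at 4.6 m/s toward the emitter.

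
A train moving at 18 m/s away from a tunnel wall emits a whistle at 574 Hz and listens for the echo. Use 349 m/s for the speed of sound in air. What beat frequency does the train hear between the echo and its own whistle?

56.3 Hz

The tunnel wall receives the sound from a moving source: f₁ = f₀ · v/(v + v_e) = 574 × 349/367 ≈ 545.8 Hz.
On the return leg the train is a moving observer: f₂ = f₁ · (v − v_e)/v = 545.8 × 331/349 ≈ 517.7 Hz.
Beat against the emitted tone: |f₂ − f₀| = 2v_e·f₀/(v + v_e) = 2 × 18 × 574/367 ≈ 56.3 Hz.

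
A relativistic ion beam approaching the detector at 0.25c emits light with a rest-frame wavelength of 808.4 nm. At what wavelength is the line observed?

Relativistic Doppler for wavelength: λ' = λ₀ · √((1 − β)/(1 + β)).
λ' = 808.4 × √(0.7500/1.2500) = 808.4 × 0.77460 ≈ 626.2 nm.

626.2 nm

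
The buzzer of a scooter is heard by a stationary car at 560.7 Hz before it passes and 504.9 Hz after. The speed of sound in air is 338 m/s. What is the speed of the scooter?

f₁/f₂ = (v + v_s)/(v − v_s), so v_s = v · (f₁ − f₂)/(f₁ + f₂).
v_s = 338 × (560.7 − 504.9)/(560.7 + 504.9) = 338 × 55.8/1065.6 ≈ 17.7 m/s.

17.7 m/s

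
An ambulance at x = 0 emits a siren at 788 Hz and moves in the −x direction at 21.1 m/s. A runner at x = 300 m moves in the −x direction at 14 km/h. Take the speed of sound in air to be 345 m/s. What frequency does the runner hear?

14 km/h = 3.889 m/s.
The observer lies on the +x side, so the source is heading away from the observer and the observer is heading toward the source.
General Doppler shift: f' = f · (v + v_o)/(v + v_s).
f' = 788 × (345 + 3.889)/(345 + 21.1) = 788 × 348.89/366.1 ≈ 751 Hz.

751 Hz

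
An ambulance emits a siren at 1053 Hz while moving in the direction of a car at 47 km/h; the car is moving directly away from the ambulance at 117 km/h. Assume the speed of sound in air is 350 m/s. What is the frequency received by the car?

47 km/h = 13.06 m/s; 117 km/h = 32.5 m/s.
Both move, so f' = f · (v − v_o)/(v − v_s).
f' = 1053 × (350 − 32.5)/(350 − 13.06) = 1053 × 317.5/336.94 ≈ 992 Hz.

992 Hz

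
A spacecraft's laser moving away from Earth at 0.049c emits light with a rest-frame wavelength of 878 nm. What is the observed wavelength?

Relativistic Doppler for wavelength: λ' = λ₀ · √((1 + β)/(1 − β)).
λ' = 878 × √(1.0490/0.9510) = 878 × 1.05026 ≈ 922.1 nm.

922.1 nm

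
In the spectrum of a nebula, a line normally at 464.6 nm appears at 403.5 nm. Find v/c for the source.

λ'/λ₀ = 0.8685 < 1 (blueshift), so the source is approaching.
λ'/λ₀ = √((1 − β)/(1 + β)) for an approaching source ⇒ β = (1 − r²)/(1 + r²) with r = λ'/λ₀.
β = (1 − 0.7543)/(1 + 0.7543) ≈ 0.140.

0.140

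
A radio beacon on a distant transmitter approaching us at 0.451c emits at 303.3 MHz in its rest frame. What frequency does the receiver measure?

Relativistic Doppler for frequency: f' = f₀ · √((1 + β)/(1 − β)).
f' = 303.3 × √(1.4510/0.5490) = 303.3 × 1.62573 ≈ 493.1 MHz.

493.1 MHz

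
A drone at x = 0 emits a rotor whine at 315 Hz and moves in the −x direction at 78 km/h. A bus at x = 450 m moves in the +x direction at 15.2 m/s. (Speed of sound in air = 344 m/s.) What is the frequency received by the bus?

283 Hz

78 km/h = 21.67 m/s.
The observer lies on the +x side, so the source is heading away from the observer and the observer is heading away from the source.
Both move, so f' = f · (v − v_o)/(v + v_s).
f' = 315 × (344 − 15.2)/(344 + 21.67) = 315 × 328.8/365.67 ≈ 283 Hz.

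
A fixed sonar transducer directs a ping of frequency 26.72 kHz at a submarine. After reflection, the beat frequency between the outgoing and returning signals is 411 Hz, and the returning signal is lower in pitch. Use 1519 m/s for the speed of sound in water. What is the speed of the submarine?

Double Doppler shift off a moving reflector: f₂ = f₀ · (v + u)/(v − u) (u > 0 toward emitter).
Returning signal is lower, so f₂ = f₀ − Δf = 26720 − 411 = 26309 Hz.
Rearranging, u = v · (f₂ − f₀)/(f₂ + f₀) = 1519 × -411/53029 ≈ -11.8 m/s.
So the submarine is moving at 11.8 m/s away from the emitter.

11.8 m/s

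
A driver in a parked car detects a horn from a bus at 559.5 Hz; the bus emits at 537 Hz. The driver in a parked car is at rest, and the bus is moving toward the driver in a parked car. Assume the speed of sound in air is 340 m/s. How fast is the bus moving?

13.7 m/s

f' = f · v/(v − v_s) ⇒ v_s = v · |1 − f/f'|.
v_s = 340 × |1 − 537/559.5| = 340 × 0.04021 ≈ 13.7 m/s.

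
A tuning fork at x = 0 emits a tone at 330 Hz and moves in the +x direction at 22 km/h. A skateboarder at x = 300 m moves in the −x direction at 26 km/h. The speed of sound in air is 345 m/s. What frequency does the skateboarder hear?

343 Hz

22 km/h = 6.111 m/s; 26 km/h = 7.222 m/s.
The observer lies on the +x side, so the source is heading toward the observer and the observer is heading toward the source.
General Doppler shift: f' = f · (v + v_o)/(v − v_s).
f' = 330 × (345 + 7.222)/(345 − 6.111) = 330 × 352.22/338.89 ≈ 343 Hz.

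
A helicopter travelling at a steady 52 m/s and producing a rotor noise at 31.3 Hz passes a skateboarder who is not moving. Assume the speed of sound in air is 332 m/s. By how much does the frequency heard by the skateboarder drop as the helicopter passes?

10.1 Hz

Approaching: f₁ = f · v/(v − v_s) = 31.3 × 332/280 ≈ 37.1 Hz.
Receding: f₂ = f · v/(v + v_s) = 31.3 × 332/384 ≈ 27.1 Hz.
Drop: f₁ − f₂ = 2f·v·v_s/(v² − v_s²) = 2 × 31.3 × 332 × 52/(332² − 52²) ≈ 10.1 Hz.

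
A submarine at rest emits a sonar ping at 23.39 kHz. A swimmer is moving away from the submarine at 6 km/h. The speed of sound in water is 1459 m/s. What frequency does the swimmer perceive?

6 km/h = 1.667 m/s.
Only the observer moves, away from the source, so f' = f · (v − v_o)/v.
f' = 23.39 × (1459 − 1.667)/1459 = 23.39 × 1457.3/1459 ≈ 23.4 kHz.

23.4 kHz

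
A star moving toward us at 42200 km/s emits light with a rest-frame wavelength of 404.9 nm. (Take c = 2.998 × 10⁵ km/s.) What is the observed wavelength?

β = v/c = 42200/299800 = 0.1408.
Relativistic Doppler for wavelength: λ' = λ₀ · √((1 − β)/(1 + β)).
λ' = 404.9 × √(0.8592/1.1408) = 404.9 × 0.86788 ≈ 351.4 nm.

351.4 nm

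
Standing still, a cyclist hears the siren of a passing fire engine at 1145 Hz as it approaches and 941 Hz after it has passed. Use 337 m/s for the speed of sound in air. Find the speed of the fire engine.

f₁/f₂ = (v + v_s)/(v − v_s), so v_s = v · (f₁ − f₂)/(f₁ + f₂).
v_s = 337 × (1145 − 941)/(1145 + 941) = 337 × 204/2086 ≈ 33 m/s.

33 m/s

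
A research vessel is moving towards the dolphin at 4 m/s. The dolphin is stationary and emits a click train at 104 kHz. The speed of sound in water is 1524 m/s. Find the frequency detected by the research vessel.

104.3 kHz

Only the observer moves, toward the source, so f' = f · (v + v_o)/v.
f' = 104 × (1524 + 4)/1524 = 104 × 1528/1524 ≈ 104.3 kHz.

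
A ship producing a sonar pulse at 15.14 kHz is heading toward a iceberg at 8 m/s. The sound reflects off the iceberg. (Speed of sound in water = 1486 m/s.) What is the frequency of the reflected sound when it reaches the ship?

15.30 kHz

The iceberg receives the sound from a moving source: f₁ = f₀ · v/(v − v_e) = 15.14 × 1486/1478 ≈ 15.22 kHz.
On the return leg the ship is a moving observer: f₂ = f₁ · (v + v_e)/v = 15.22 × 1494/1486 ≈ 15.30 kHz.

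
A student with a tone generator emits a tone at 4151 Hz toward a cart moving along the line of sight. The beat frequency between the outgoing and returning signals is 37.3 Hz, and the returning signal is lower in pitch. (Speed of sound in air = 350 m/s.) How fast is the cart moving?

Double Doppler shift off a moving reflector: f₂ = f₀ · (v + u)/(v − u) (u > 0 toward emitter).
Returning signal is lower, so f₂ = f₀ − Δf = 4151 − 37.3 = 4113.7 Hz.
Rearranging, u = v · (f₂ − f₀)/(f₂ + f₀) = 350 × -37.3/8264.7 ≈ -1.58 m/s.
So the cart is moving at 1.58 m/s away from the emitter.

1.58 m/s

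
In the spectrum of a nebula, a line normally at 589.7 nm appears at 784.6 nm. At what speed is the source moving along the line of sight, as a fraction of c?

λ'/λ₀ = 1.3305 > 1 (redshift), so the source is receding.
λ'/λ₀ = √((1 + β)/(1 − β)) for a receding source ⇒ β = (r² − 1)/(r² + 1) with r = λ'/λ₀.
β = (1.7702 − 1)/(1.7702 + 1) ≈ 0.278.

0.278c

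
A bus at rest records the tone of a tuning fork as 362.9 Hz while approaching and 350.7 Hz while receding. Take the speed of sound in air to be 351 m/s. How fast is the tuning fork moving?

6.0 m/s

f₁/f₂ = (v + v_s)/(v − v_s), so v_s = v · (f₁ − f₂)/(f₁ + f₂).
v_s = 351 × (362.9 − 350.7)/(362.9 + 350.7) = 351 × 12.2/713.6 ≈ 6.0 m/s.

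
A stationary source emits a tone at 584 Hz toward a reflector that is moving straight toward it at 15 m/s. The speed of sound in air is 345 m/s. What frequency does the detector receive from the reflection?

At the reflector (a moving observer), f₁ = f₀ · (v + u)/v = 584 × 360/345 ≈ 609 Hz.
The reflection then acts as a moving source: f₂ = f₁ · v/(v − u) ≈ 637 Hz.

637 Hz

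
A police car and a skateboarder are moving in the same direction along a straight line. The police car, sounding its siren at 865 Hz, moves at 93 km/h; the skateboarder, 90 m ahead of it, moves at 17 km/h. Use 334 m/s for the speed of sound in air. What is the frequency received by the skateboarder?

924 Hz

93 km/h = 25.83 m/s; 17 km/h = 4.722 m/s.
The skateboarder is ahead, so the police car is moving toward it while the skateboarder is moving away from the police car.
With source approaching and observer receding, f' = f · (v − v_o)/(v − v_s).
f' = 865 × (334 − 4.722)/(334 − 25.83) = 865 × 329.28/308.17 ≈ 924 Hz.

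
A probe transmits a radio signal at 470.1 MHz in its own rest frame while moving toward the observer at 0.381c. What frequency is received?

Relativistic Doppler for frequency: f' = f₀ · √((1 + β)/(1 − β)).
f' = 470.1 × √(1.3810/0.6190) = 470.1 × 1.49366 ≈ 702.2 MHz.

702.2 MHz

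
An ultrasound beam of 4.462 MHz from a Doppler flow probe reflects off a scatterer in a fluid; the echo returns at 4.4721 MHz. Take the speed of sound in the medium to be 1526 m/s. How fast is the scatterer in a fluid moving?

1.73 m/s

Double Doppler shift off a moving reflector: f₂ = f₀ · (v + u)/(v − u) (u > 0 toward emitter).
Rearranging, u = v · (f₂ − f₀)/(f₂ + f₀) = 1526 × 0.0101/8.9341 ≈ 1.73 m/s.
So the scatterer in a fluid is moving at 1.73 m/s toward the emitter.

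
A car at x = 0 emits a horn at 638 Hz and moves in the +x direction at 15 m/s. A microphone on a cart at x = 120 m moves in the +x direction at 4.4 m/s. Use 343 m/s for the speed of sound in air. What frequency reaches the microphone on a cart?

659 Hz

The observer lies on the +x side, so the source is heading toward the observer and the observer is heading away from the source.
General Doppler shift: f' = f · (v − v_o)/(v − v_s).
f' = 638 × (343 − 4.4)/(343 − 15) = 638 × 338.6/328 ≈ 659 Hz.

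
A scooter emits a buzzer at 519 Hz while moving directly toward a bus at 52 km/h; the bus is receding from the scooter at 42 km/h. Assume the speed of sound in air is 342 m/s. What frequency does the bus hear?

523 Hz

52 km/h = 14.44 m/s; 42 km/h = 11.67 m/s.
With source approaching and observer receding, f' = f · (v − v_o)/(v − v_s).
f' = 519 × (342 − 11.67)/(342 − 14.44) = 519 × 330.33/327.56 ≈ 523 Hz.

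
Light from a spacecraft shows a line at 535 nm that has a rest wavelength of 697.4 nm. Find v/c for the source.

0.259c

λ'/λ₀ = 0.7671 < 1 (blueshift), so the source is approaching.
λ'/λ₀ = √((1 − β)/(1 + β)) for an approaching source ⇒ β = (1 − r²)/(1 + r²) with r = λ'/λ₀.
β = (1 − 0.5885)/(1 + 0.5885) ≈ 0.259.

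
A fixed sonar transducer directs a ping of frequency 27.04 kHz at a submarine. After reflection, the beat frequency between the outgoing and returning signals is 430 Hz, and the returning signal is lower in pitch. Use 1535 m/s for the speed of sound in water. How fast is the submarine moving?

Double Doppler shift off a moving reflector: f₂ = f₀ · (v + u)/(v − u) (u > 0 toward emitter).
Returning signal is lower, so f₂ = f₀ − Δf = 27040 − 430 = 26610 Hz.
Rearranging, u = v · (f₂ − f₀)/(f₂ + f₀) = 1535 × -430/53650 ≈ -12.3 m/s.
So the submarine is moving at 12.3 m/s away from the emitter.

12.3 m/s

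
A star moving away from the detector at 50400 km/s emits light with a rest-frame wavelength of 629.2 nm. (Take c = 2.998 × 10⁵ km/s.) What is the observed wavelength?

β = v/c = 50400/299800 = 0.1681.
Relativistic Doppler for wavelength: λ' = λ₀ · √((1 + β)/(1 − β)).
λ' = 629.2 × √(1.1681/0.8319) = 629.2 × 1.18498 ≈ 745.6 nm.

745.6 nm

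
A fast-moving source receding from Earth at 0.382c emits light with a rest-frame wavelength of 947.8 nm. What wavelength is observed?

1417.3 nm

Relativistic Doppler for wavelength: λ' = λ₀ · √((1 + β)/(1 − β)).
λ' = 947.8 × √(1.3820/0.6180) = 947.8 × 1.49541 ≈ 1417.3 nm.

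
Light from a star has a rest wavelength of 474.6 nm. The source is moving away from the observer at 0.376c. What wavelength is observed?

Relativistic Doppler for wavelength: λ' = λ₀ · √((1 + β)/(1 − β)).
λ' = 474.6 × √(1.3760/0.6240) = 474.6 × 1.48497 ≈ 704.8 nm.

704.8 nm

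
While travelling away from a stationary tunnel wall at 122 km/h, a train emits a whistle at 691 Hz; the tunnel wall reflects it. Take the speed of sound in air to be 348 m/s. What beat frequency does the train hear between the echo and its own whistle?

122 km/h = 33.89 m/s.
The tunnel wall receives the sound from a moving source: f₁ = f₀ · v/(v + v_e) = 691 × 348/381.89 ≈ 629.7 Hz.
On the return leg the train is a moving observer: f₂ = f₁ · (v − v_e)/v = 629.7 × 314.11/348 ≈ 568.4 Hz.
Equivalently f₂ = f₀ · (v − v_e)/(v + v_e).
Beat against the emitted tone: |f₂ − f₀| = 2v_e·f₀/(v + v_e) = 2 × 33.89 × 691/381.89 ≈ 123 Hz.

123 Hz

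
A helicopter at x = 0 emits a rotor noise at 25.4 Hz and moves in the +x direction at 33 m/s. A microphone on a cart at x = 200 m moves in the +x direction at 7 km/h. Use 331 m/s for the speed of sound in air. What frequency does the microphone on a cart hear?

28.0 Hz

7 km/h = 1.944 m/s.
The observer lies on the +x side, so the source is heading toward the observer and the observer is heading away from the source.
Both move, so f' = f · (v − v_o)/(v − v_s).
f' = 25.4 × (331 − 1.944)/(331 − 33) = 25.4 × 329.06/298 ≈ 28.0 Hz.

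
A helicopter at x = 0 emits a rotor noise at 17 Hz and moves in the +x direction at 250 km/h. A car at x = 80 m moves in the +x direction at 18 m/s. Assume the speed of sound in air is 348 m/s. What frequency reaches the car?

250 km/h = 69.44 m/s.
The observer lies on the +x side, so the source is heading toward the observer and the observer is heading away from the source.
With source approaching and observer receding, f' = f · (v − v_o)/(v − v_s).
f' = 17 × (348 − 18)/(348 − 69.44) = 17 × 330/278.56 ≈ 20.1 Hz.

20.1 Hz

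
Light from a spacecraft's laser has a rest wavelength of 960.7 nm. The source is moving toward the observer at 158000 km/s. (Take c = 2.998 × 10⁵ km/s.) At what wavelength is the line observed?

β = v/c = 158000/299800 = 0.5270.
Relativistic Doppler for wavelength: λ' = λ₀ · √((1 − β)/(1 + β)).
λ' = 960.7 × √(0.4730/1.5270) = 960.7 × 0.55654 ≈ 534.7 nm.

534.7 nm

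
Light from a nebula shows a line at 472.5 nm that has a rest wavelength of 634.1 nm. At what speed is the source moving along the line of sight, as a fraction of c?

0.286c

λ'/λ₀ = 0.7452 < 1 (blueshift), so the source is approaching.
λ'/λ₀ = √((1 − β)/(1 + β)) for an approaching source ⇒ β = (1 − r²)/(1 + r²) with r = λ'/λ₀.
β = (1 − 0.5552)/(1 + 0.5552) ≈ 0.286.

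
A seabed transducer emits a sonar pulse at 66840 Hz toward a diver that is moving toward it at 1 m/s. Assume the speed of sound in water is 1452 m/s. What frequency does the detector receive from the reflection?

66932 Hz

At the diver (a moving observer), f₁ = f₀ · (v + u)/v = 66840 × 1453/1452 ≈ 66886 Hz.
The reflection then acts as a moving source: f₂ = f₁ · v/(v − u) ≈ 66932 Hz.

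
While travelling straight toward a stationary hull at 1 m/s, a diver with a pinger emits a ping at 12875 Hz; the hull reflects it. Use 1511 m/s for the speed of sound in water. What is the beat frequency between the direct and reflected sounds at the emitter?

The hull receives the sound from a moving source: f₁ = f₀ · v/(v − v_e) = 12875 × 1511/1510 ≈ 12883.53 Hz.
On the return leg the diver with a pinger is a moving observer: f₂ = f₁ · (v + v_e)/v = 12883.53 × 1512/1511 ≈ 12892.05 Hz.
Equivalently f₂ = f₀ · (v + v_e)/(v − v_e).
Beat against the emitted tone: |f₂ − f₀| = 2v_e·f₀/(v − v_e) = 2 × 1 × 12875/1510 ≈ 17.1 Hz.

17.1 Hz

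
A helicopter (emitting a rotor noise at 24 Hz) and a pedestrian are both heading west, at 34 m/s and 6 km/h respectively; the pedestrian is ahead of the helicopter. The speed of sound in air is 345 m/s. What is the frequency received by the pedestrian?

6 km/h = 1.667 m/s.
The pedestrian is ahead, so the helicopter is moving toward it while the pedestrian is moving away from the helicopter.
With source approaching and observer receding, f' = f · (v − v_o)/(v − v_s).
f' = 24 × (345 − 1.667)/(345 − 34) = 24 × 343.33/311 ≈ 26.5 Hz.

26.5 Hz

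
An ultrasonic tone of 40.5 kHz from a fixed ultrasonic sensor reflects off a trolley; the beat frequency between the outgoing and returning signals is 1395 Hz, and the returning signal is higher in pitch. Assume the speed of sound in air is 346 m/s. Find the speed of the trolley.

Double Doppler shift off a moving reflector: f₂ = f₀ · (v + u)/(v − u) (u > 0 toward emitter).
Returning signal is higher, so f₂ = f₀ + Δf = 40500 + 1395 = 41895 Hz.
Rearranging, u = v · (f₂ − f₀)/(f₂ + f₀) = 346 × 1395/82395 ≈ 5.9 m/s.
So the trolley is moving at 5.9 m/s toward the emitter.

5.9 m/s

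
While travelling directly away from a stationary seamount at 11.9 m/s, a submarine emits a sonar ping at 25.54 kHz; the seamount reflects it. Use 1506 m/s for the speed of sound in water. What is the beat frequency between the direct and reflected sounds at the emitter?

The seamount receives the sound from a moving source: f₁ = f₀ · v/(v + v_e) = 25.54 × 1506/1517.9 ≈ 25.340 kHz.
On the return leg the submarine is a moving observer: f₂ = f₁ · (v − v_e)/v = 25.340 × 1494.1/1506 ≈ 25.140 kHz.
Beat against the emitted tone (with f₀ = 25540 Hz): |f₂ − f₀| = 2v_e·f₀/(v + v_e) = 2 × 11.9 × 25540/1517.9 ≈ 400 Hz.

400 Hz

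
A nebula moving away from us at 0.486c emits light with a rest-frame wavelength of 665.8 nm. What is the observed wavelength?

1132.1 nm

Relativistic Doppler for wavelength: λ' = λ₀ · √((1 + β)/(1 − β)).
λ' = 665.8 × √(1.4860/0.5140) = 665.8 × 1.70031 ≈ 1132.1 nm.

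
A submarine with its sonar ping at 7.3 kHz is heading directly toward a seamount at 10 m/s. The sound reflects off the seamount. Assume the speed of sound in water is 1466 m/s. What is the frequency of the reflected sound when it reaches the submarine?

The seamount receives the sound from a moving source: f₁ = f₀ · v/(v − v_e) = 7.3 × 1466/1456 ≈ 7.35 kHz.
On the return leg the submarine is a moving observer: f₂ = f₁ · (v + v_e)/v = 7.35 × 1476/1466 ≈ 7.40 kHz.
Equivalently f₂ = f₀ · (v + v_e)/(v − v_e).

7.40 kHz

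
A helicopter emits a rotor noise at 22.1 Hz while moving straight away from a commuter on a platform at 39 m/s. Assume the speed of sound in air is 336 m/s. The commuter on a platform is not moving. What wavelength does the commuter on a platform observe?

16.97 m

Moving source, stationary observer: f' = f · v/(v + v_s) since the source is receding.
f' = 22.1 × 336/(336 + 39) ≈ 19.8 Hz.
λ' = v/f' = 336/19.8016 ≈ 16.97 m.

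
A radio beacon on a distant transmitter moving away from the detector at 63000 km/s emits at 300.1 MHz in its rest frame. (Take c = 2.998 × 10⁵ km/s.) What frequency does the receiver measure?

242.5 MHz

β = v/c = 63000/299800 = 0.2101.
Relativistic Doppler for frequency: f' = f₀ · √((1 − β)/(1 + β)).
f' = 300.1 × √(0.7899/1.2101) = 300.1 × 0.80790 ≈ 242.5 MHz.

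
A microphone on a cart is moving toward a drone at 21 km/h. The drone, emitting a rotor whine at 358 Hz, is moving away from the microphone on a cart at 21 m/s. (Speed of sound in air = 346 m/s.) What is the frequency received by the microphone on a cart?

21 km/h = 5.833 m/s.
Both move, so f' = f · (v + v_o)/(v + v_s).
f' = 358 × (346 + 5.833)/(346 + 21) = 358 × 351.83/367 ≈ 343 Hz.

343 Hz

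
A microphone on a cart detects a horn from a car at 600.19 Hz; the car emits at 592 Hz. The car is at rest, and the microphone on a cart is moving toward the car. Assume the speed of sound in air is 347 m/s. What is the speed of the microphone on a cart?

4.8 m/s

f' = f · (v + v_o)/v ⇒ v_o = v · |f'/f − 1|.
v_o = 347 × |600.19/592 − 1| = 347 × 0.01383 ≈ 4.8 m/s.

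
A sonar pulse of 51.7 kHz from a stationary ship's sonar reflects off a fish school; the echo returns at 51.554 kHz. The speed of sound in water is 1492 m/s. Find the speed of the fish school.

2.11 m/s

Double Doppler shift off a moving reflector: f₂ = f₀ · (v + u)/(v − u) (u > 0 toward emitter).
Rearranging, u = v · (f₂ − f₀)/(f₂ + f₀) = 1492 × -0.146/103.254 ≈ -2.11 m/s.
So the fish school is moving at 2.11 m/s away from the emitter.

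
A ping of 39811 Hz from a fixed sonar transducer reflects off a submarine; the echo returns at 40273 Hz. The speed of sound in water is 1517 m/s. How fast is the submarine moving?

Double Doppler shift off a moving reflector: f₂ = f₀ · (v + u)/(v − u) (u > 0 toward emitter).
Rearranging, u = v · (f₂ − f₀)/(f₂ + f₀) = 1517 × 462/80084 ≈ 8.8 m/s.
So the submarine is moving at 8.8 m/s toward the emitter.

8.8 m/s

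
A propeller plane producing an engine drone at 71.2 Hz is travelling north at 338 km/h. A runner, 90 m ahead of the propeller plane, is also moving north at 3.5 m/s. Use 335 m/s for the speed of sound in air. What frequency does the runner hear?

98 Hz

338 km/h = 93.89 m/s.
The runner is ahead, so the propeller plane is moving toward it while the runner is moving away from the propeller plane.
General Doppler shift: f' = f · (v − v_o)/(v − v_s).
f' = 71.2 × (335 − 3.5)/(335 − 93.89) = 71.2 × 331.5/241.11 ≈ 98 Hz.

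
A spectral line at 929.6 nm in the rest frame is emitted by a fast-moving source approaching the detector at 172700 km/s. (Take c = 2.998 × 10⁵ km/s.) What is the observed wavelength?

β = v/c = 172700/299800 = 0.5761.
Relativistic Doppler for wavelength: λ' = λ₀ · √((1 − β)/(1 + β)).
λ' = 929.6 × √(0.4239/1.5761) = 929.6 × 0.51865 ≈ 482.1 nm.

482.1 nm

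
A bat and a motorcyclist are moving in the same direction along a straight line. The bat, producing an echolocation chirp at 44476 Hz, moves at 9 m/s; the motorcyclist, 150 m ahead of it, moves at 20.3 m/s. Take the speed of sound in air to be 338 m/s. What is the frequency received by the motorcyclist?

The motorcyclist is ahead, so the bat is moving toward it while the motorcyclist is moving away from the bat.
With source approaching and observer receding, f' = f · (v − v_o)/(v − v_s).
f' = 44476 × (338 − 20.3)/(338 − 9) = 44476 × 317.7/329 ≈ 42948 Hz.

42948 Hz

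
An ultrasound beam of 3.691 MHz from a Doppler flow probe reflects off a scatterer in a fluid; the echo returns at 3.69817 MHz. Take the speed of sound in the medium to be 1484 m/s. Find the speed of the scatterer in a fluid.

Double Doppler shift off a moving reflector: f₂ = f₀ · (v + u)/(v − u) (u > 0 toward emitter).
Rearranging, u = v · (f₂ − f₀)/(f₂ + f₀) = 1484 × 0.00717/7.38917 ≈ 1.44 m/s.
So the scatterer in a fluid is moving at 1.44 m/s toward the emitter.

1.44 m/s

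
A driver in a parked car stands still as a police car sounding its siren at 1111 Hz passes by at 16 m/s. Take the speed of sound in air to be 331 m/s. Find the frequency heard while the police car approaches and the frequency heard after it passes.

Approaching: f₁ = f · v/(v − v_s) = 1111 × 331/315 ≈ 1167 Hz.
Receding: f₂ = f · v/(v + v_s) = 1111 × 331/347 ≈ 1060 Hz.

1167 Hz approaching; 1060 Hz receding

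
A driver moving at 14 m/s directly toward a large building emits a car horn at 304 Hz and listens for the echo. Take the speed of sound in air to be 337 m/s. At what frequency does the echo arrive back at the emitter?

The large building receives the sound from a moving source: f₁ = f₀ · v/(v − v_e) = 304 × 337/323 ≈ 317 Hz.
On the return leg the driver is a moving observer: f₂ = f₁ · (v + v_e)/v = 317 × 351/337 ≈ 330 Hz.

330 Hz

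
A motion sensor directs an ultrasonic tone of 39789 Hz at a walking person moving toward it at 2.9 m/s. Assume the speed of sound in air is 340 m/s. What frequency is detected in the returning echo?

At the walking person (a moving observer), f₁ = f₀ · (v + u)/v = 39789 × 342.9/340 ≈ 40128 Hz.
The reflection then acts as a moving source: f₂ = f₁ · v/(v − u) ≈ 40474 Hz.

40474 Hz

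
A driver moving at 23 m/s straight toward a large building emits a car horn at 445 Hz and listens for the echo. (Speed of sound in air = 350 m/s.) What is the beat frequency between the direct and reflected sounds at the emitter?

The large building receives the sound from a moving source: f₁ = f₀ · v/(v − v_e) = 445 × 350/327 ≈ 476.3 Hz.
On the return leg the driver is a moving observer: f₂ = f₁ · (v + v_e)/v = 476.3 × 373/350 ≈ 507.6 Hz.
Beat against the emitted tone: |f₂ − f₀| = 2v_e·f₀/(v − v_e) = 2 × 23 × 445/327 ≈ 63 Hz.

63 Hz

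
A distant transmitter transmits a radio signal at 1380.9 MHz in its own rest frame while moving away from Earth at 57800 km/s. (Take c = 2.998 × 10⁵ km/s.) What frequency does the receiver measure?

1136.0 MHz

β = v/c = 57800/299800 = 0.1928.
Relativistic Doppler for frequency: f' = f₀ · √((1 − β)/(1 + β)).
f' = 1380.9 × √(0.8072/1.1928) = 1380.9 × 0.82264 ≈ 1136.0 MHz.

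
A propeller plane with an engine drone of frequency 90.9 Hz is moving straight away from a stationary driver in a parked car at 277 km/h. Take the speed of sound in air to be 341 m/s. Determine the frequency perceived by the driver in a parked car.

277 km/h = 76.94 m/s.
With the source moving away from a stationary observer, f' = f · v/(v + v_s).
f' = 90.9 × 341/(341 + 76.94) = 90.9 × 341/417.9 ≈ 74 Hz.

74 Hz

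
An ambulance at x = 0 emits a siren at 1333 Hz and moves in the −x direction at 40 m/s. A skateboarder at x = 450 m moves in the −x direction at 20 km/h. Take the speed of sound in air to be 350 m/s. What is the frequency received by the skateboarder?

1215 Hz

20 km/h = 5.556 m/s.
The observer lies on the +x side, so the source is heading away from the observer and the observer is heading toward the source.
General Doppler shift: f' = f · (v + v_o)/(v + v_s).
f' = 1333 × (350 + 5.556)/(350 + 40) = 1333 × 355.56/390 ≈ 1215 Hz.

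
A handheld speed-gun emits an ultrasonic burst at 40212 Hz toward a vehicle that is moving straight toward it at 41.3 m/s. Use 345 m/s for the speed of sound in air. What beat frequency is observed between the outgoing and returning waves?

10937 Hz

At the vehicle (a moving observer), f₁ = f₀ · (v + u)/v = 40212 × 386.3/345 ≈ 45026 Hz.
On reflection it acts as a source moving toward the stationary detector: f₂ = f₁ · v/(v − u) = 45026 × 345/303.7 ≈ 51149 Hz.
Equivalently f₂ = f₀ · (v + u)/(v − u).
Beat frequency: |f₂ − f₀| = 2u·f₀/(v − u) = 2 × 41.3 × 40212/303.7 ≈ 10937 Hz.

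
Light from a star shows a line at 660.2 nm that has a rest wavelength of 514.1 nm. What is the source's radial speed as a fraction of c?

0.245c

λ'/λ₀ = 1.2842 > 1 (redshift), so the source is receding.
λ'/λ₀ = √((1 + β)/(1 − β)) for a receding source ⇒ β = (r² − 1)/(r² + 1) with r = λ'/λ₀.
β = (1.6491 − 1)/(1.6491 + 1) ≈ 0.245.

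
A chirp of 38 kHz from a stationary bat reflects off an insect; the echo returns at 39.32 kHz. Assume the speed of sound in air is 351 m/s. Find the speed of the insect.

6.0 m/s

Double Doppler shift off a moving reflector: f₂ = f₀ · (v + u)/(v − u) (u > 0 toward emitter).
Rearranging, u = v · (f₂ − f₀)/(f₂ + f₀) = 351 × 1.32/77.32 ≈ 6.0 m/s.
So the insect is moving at 6.0 m/s toward the emitter.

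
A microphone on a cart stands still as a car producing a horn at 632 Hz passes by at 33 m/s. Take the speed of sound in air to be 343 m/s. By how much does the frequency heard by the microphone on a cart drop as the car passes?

123 Hz

Approaching: f₁ = f · v/(v − v_s) = 632 × 343/310 ≈ 699 Hz.
Receding: f₂ = f · v/(v + v_s) = 632 × 343/376 ≈ 577 Hz.
Drop: f₁ − f₂ = 2f·v·v_s/(v² − v_s²) = 2 × 632 × 343 × 33/(343² − 33²) ≈ 123 Hz.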